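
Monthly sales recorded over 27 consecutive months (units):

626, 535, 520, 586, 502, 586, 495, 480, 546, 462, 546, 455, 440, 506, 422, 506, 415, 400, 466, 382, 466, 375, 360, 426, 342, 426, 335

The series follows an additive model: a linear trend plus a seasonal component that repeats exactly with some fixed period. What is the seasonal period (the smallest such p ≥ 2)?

5

First differences y_{t+1} − y_t: -91, -15, 66, -84, 84, -91, -15, 66, -84, 84, -91, -15, …
The difference pattern repeats every 5 terms and not for any smaller step, so p = 5.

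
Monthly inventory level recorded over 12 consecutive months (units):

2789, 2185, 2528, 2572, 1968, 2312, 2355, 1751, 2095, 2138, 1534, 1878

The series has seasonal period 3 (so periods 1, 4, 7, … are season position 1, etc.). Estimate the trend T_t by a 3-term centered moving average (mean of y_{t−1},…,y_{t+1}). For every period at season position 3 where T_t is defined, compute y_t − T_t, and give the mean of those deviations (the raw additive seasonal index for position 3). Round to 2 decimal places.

Season position 3 occurs at t = 3, 6, 9 (where T_t is defined).
t=3: T_3 = 2428.3333; y_3 − T_3 = 2528 − 2428.3333 = 99.6667
t=6: T_6 = 2211.6667; y_6 − T_6 = 2312 − 2211.6667 = 100.3333
t=9: T_9 = 1994.6667; y_9 − T_9 = 2095 − 1994.6667 = 100.3333
Mean deviation: (99.6667 + 100.3333 + 100.3333) / 3 = 100.11

100.11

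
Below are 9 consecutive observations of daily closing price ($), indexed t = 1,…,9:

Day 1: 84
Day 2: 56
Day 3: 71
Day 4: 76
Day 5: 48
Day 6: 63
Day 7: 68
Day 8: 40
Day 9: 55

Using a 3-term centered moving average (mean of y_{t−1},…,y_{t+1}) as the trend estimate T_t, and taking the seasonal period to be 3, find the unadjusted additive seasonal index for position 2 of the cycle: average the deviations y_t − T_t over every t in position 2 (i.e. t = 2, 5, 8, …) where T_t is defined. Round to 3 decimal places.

Season position 2 occurs at t = 2, 5, 8 (where T_t is defined).
t=2: T_2 = 70.33333; y_2 − T_2 = 56 − 70.33333 = -14.33333
t=5: T_5 = 62.33333; y_5 − T_5 = 48 − 62.33333 = -14.33333
t=8: T_8 = 54.33333; y_8 − T_8 = 40 − 54.33333 = -14.33333
Mean deviation: (-14.33333 + -14.33333 + -14.33333) / 3 = -14.333

-14.333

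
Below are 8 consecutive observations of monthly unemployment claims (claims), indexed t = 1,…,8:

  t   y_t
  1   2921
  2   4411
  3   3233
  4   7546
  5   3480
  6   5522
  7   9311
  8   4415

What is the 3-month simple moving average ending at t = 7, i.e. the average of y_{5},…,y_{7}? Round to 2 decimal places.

6104.33

Sum of periods 5–7: 3480 + 5522 + 9311 = 18313
Divide by 3: 18313 / 3 = 6104.33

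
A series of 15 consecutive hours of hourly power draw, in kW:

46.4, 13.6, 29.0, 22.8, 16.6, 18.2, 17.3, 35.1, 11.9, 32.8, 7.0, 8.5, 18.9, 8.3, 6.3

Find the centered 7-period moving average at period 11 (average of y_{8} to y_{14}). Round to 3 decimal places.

17.500

Sum of periods 8–14: 35.1 + 11.9 + 32.8 + 7.0 + 8.5 + 18.9 + 8.3 = 122.5
Divide by 7: 122.5 / 7 = 17.500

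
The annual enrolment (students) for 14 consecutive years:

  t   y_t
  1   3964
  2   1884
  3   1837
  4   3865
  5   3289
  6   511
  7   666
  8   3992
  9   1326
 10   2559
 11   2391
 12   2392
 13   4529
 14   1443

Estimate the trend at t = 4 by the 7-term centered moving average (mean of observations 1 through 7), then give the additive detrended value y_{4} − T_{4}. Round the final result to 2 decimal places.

Trend T_4 = (3964 + 1884 + 1837 + 3865 + 3289 + 511 + 666) / 7 = 16016/7 = 2288.0000
Detrended value: 3865 − 2288.0000 = 1577.00

1577.00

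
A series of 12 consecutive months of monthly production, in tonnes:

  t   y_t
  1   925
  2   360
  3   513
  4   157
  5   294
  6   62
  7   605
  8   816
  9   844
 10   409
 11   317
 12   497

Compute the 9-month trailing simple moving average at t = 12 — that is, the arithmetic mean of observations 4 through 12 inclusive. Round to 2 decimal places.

444.56

Sum of periods 4–12: 157 + 294 + 62 + 605 + 816 + 844 + 409 + 317 + 497 = 4001
Divide by 9: 4001 / 9 = 444.56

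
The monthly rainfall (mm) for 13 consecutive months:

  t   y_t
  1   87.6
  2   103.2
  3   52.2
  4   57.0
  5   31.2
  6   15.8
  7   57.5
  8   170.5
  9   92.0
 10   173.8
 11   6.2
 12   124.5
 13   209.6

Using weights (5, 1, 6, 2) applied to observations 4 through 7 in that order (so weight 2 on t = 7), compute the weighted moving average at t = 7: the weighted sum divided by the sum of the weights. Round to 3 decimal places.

Weighted sum: 5·57.0 + 1·31.2 + 6·15.8 + 2·57.5 = 285.0 + 31.2 + 94.8 + 115.0 = 526.0
Weight total: 5 + 1 + 6 + 2 = 14
WMA = 526.0 / 14 = 37.571

37.571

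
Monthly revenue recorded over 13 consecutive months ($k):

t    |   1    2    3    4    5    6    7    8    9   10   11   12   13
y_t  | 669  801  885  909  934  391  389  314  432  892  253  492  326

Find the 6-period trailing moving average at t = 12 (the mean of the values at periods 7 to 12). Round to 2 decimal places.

462.00

Sum of periods 7–12: 389 + 314 + 432 + 892 + 253 + 492 = 2772
Divide by 6: 2772 / 6 = 462.00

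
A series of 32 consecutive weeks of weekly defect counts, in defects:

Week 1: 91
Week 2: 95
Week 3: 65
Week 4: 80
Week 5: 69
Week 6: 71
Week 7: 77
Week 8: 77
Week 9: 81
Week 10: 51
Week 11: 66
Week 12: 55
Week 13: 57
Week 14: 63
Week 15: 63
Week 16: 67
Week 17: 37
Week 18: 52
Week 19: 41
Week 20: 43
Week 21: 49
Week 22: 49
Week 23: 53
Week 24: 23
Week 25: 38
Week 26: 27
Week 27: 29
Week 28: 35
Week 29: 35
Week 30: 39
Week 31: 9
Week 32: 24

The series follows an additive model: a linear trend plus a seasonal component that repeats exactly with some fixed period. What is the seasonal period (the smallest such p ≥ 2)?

7

First differences y_{t+1} − y_t: 4, -30, 15, -11, 2, 6, 0, 4, -30, 15, -11, 2, 6, 0, 4, -30, …
The difference pattern repeats every 7 terms and not for any smaller step, so p = 7.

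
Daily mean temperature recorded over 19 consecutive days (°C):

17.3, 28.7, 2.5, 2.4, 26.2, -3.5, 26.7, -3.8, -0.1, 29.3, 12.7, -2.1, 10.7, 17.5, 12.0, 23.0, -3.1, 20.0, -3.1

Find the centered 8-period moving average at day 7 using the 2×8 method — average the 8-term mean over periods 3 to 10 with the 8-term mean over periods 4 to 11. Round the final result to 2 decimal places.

Sum over 3–10: 2.5 + 2.4 + 26.2 + (-3.5) + 26.7 + (-3.8) + (-0.1) + 29.3 = 79.7
Sum over 4–11: 2.4 + 26.2 + (-3.5) + 26.7 + (-3.8) + (-0.1) + 29.3 + 12.7 = 89.9
CMA at t=7 = (79.7 + 89.9) / (2·8) = 169.6 / 16 = 10.60

10.60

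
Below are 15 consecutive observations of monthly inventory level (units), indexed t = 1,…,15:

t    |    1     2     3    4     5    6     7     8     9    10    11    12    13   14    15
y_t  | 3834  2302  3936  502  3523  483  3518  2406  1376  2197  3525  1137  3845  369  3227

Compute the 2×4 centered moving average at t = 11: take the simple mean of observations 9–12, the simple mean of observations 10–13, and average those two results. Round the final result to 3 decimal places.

2367.375

Sum over 9–12: 1376 + 2197 + 3525 + 1137 = 8235
Sum over 10–13: 2197 + 3525 + 1137 + 3845 = 10704
CMA at t=11 = (8235 + 10704) / (2·4) = 18939 / 8 = 2367.375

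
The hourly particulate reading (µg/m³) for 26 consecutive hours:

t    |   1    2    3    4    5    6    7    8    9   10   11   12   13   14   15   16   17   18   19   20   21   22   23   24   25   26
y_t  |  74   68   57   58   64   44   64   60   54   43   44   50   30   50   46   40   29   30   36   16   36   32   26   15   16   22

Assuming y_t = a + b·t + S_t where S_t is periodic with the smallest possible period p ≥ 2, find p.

First differences y_{t+1} − y_t: -6, -11, 1, 6, -20, 20, -4, -6, -11, 1, 6, -20, 20, -4, -6, -11, …
The difference pattern repeats every 7 terms and not for any smaller step, so p = 7.

7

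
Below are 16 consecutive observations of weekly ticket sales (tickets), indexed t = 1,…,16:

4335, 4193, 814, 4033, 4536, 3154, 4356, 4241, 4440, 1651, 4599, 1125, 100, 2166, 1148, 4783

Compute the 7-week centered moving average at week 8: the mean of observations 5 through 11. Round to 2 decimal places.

Sum of periods 5–11: 4536 + 3154 + 4356 + 4241 + 4440 + 1651 + 4599 = 26977
Divide by 7: 26977 / 7 = 3853.86

3853.86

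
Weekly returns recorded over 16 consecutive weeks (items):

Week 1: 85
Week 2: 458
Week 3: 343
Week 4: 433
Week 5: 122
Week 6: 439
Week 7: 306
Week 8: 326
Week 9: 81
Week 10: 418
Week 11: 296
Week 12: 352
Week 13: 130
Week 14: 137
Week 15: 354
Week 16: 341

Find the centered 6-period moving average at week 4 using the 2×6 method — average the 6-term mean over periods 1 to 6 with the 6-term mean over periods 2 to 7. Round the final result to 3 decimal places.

Sum over 1–6: 85 + 458 + 343 + 433 + 122 + 439 = 1880
Sum over 2–7: 458 + 343 + 433 + 122 + 439 + 306 = 2101
CMA at t=4 = (1880 + 2101) / (2·6) = 3981 / 12 = 331.750

331.750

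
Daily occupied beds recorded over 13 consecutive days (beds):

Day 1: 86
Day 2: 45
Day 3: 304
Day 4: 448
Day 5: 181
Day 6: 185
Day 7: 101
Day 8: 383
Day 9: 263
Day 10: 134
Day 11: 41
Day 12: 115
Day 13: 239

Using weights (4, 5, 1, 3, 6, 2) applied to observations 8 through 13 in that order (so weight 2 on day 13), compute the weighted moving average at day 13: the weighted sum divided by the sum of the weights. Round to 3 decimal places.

Weighted sum: 4·383 + 5·263 + 1·134 + 3·41 + 6·115 + 2·239 = 1532 + 1315 + 134 + 123 + 690 + 478 = 4272
Weight total: 4 + 5 + 1 + 3 + 6 + 2 = 21
WMA = 4272 / 21 = 203.429

203.429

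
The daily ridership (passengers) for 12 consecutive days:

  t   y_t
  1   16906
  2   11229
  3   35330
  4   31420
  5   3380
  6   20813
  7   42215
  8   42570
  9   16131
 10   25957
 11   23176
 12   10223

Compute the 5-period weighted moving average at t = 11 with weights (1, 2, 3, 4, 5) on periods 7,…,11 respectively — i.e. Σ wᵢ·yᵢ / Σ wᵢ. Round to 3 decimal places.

Weighted sum: 1·42215 + 2·42570 + 3·16131 + 4·25957 + 5·23176 = 42215 + 85140 + 48393 + 103828 + 115880 = 395456
Weight total: 1 + 2 + 3 + 4 + 5 = 15
WMA = 395456 / 15 = 26363.733

26363.733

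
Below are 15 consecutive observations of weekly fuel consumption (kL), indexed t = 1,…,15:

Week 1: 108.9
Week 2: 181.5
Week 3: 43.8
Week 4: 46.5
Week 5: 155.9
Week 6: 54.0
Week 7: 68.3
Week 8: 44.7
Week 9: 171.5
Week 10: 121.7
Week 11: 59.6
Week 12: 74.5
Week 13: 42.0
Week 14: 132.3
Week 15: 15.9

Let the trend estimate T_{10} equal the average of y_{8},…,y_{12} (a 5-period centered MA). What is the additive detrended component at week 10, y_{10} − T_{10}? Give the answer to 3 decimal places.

27.300

Trend T_10 = (44.7 + 171.5 + 121.7 + 59.6 + 74.5) / 5 = 472.0/5 = 94.40000
Detrended value: 121.7 − 94.40000 = 27.300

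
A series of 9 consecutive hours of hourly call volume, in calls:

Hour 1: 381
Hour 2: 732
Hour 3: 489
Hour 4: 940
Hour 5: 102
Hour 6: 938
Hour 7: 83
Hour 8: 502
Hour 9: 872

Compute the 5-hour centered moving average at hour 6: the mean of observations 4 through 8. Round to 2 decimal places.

513.00

Sum of periods 4–8: 940 + 102 + 938 + 83 + 502 = 2565
Divide by 5: 2565 / 5 = 513.00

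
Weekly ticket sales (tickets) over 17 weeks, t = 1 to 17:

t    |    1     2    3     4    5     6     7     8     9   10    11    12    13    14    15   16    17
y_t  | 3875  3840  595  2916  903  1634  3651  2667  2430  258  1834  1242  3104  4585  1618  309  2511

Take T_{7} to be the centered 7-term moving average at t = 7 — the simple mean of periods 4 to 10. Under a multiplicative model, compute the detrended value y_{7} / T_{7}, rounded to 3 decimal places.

Trend T_7 = (2916 + 903 + 1634 + 3651 + 2667 + 2430 + 258) / 7 = 14459/7 = 2065.57143
Ratio to trend: 3651 / 2065.57143 = 1.768

1.768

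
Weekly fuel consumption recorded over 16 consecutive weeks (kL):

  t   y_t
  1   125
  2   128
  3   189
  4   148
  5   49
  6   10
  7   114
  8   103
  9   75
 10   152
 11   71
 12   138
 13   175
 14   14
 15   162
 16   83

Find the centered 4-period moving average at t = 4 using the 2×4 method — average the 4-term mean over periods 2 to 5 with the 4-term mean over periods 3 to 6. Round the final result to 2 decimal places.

Sum over 2–5: 128 + 189 + 148 + 49 = 514
Sum over 3–6: 189 + 148 + 49 + 10 = 396
CMA at t=4 = (514 + 396) / (2·4) = 910 / 8 = 113.75

113.75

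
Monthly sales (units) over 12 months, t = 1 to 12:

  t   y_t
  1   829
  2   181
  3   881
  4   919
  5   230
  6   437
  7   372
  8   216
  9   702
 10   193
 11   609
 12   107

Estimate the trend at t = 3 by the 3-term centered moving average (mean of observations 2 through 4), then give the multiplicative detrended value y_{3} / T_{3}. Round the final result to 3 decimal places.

1.334

Trend T_3 = (181 + 881 + 919) / 3 = 1981/3 = 660.33333
Ratio to trend: 881 / 660.33333 = 1.334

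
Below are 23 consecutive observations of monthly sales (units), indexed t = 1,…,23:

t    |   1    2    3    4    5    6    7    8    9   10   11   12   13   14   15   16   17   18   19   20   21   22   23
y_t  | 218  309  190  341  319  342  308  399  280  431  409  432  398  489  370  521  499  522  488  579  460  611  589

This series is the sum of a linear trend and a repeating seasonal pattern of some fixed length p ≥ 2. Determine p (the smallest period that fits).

First differences y_{t+1} − y_t: 91, -119, 151, -22, 23, -34, 91, -119, 151, -22, 23, -34, 91, -119, …
The difference pattern repeats every 6 terms and not for any smaller step, so p = 6.

6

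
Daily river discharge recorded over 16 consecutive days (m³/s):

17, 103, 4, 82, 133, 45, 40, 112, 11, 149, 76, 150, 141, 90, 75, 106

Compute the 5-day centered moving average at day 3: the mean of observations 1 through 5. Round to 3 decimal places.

67.800

Sum of periods 1–5: 17 + 103 + 4 + 82 + 133 = 339
Divide by 5: 339 / 5 = 67.800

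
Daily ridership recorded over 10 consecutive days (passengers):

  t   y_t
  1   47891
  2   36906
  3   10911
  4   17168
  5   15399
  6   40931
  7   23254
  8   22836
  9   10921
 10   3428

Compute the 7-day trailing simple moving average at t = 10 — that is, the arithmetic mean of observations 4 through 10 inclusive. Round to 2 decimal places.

Sum of periods 4–10: 17168 + 15399 + 40931 + 23254 + 22836 + 10921 + 3428 = 133937
Divide by 7: 133937 / 7 = 19133.86

19133.86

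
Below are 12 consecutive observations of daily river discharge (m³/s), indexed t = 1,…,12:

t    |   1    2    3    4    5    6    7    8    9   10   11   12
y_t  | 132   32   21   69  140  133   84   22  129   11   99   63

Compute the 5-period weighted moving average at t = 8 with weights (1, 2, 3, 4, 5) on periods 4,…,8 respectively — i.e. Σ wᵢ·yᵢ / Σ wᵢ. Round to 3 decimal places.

Weighted sum: 1·69 + 2·140 + 3·133 + 4·84 + 5·22 = 69 + 280 + 399 + 336 + 110 = 1194
Weight total: 1 + 2 + 3 + 4 + 5 = 15
WMA = 1194 / 15 = 79.600

79.600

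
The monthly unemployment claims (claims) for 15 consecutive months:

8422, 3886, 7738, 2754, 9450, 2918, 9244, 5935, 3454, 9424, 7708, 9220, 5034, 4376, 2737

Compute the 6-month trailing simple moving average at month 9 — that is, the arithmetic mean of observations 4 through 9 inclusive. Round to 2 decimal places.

Sum of periods 4–9: 2754 + 9450 + 2918 + 9244 + 5935 + 3454 = 33755
Divide by 6: 33755 / 6 = 5625.83

5625.83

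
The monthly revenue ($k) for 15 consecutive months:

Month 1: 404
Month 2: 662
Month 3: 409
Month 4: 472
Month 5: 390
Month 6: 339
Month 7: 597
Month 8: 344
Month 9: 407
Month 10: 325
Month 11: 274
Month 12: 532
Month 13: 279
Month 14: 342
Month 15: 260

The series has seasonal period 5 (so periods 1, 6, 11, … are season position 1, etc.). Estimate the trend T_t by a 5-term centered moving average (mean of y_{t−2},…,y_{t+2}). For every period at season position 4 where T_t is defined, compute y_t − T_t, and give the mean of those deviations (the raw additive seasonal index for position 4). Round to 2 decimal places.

17.60

Season position 4 occurs at t = 4, 9 (where T_t is defined).
t=4: T_4 = 454.4000; y_4 − T_4 = 472 − 454.4000 = 17.6000
t=9: T_9 = 389.4000; y_9 − T_9 = 407 − 389.4000 = 17.6000
Mean deviation: (17.6000 + 17.6000) / 2 = 17.60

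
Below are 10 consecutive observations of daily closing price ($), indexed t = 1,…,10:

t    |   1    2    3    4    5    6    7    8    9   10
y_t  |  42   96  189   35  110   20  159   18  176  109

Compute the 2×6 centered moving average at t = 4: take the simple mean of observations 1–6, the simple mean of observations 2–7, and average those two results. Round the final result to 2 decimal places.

91.75

Sum over 1–6: 42 + 96 + 189 + 35 + 110 + 20 = 492
Sum over 2–7: 96 + 189 + 35 + 110 + 20 + 159 = 609
CMA at t=4 = (492 + 609) / (2·6) = 1101 / 12 = 91.75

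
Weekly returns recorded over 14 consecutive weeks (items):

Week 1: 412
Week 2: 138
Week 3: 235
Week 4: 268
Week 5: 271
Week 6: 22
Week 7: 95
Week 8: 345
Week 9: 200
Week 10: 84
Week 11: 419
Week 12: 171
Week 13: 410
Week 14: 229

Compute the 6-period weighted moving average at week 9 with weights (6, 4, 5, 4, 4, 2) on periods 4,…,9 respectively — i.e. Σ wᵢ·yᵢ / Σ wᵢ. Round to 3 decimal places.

198.480

Weighted sum: 6·268 + 4·271 + 5·22 + 4·95 + 4·345 + 2·200 = 1608 + 1084 + 110 + 380 + 1380 + 400 = 4962
Weight total: 6 + 4 + 5 + 4 + 4 + 2 = 25
WMA = 4962 / 25 = 198.480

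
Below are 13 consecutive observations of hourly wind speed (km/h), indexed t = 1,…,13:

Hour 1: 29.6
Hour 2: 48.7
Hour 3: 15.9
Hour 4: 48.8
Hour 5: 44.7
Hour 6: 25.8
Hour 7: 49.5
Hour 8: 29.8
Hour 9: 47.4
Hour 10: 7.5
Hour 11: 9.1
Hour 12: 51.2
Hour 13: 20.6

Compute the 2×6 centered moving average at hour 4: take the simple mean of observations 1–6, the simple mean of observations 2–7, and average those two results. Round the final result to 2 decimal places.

37.24

Sum over 1–6: 29.6 + 48.7 + 15.9 + 48.8 + 44.7 + 25.8 = 213.5
Sum over 2–7: 48.7 + 15.9 + 48.8 + 44.7 + 25.8 + 49.5 = 233.4
CMA at t=4 = (213.5 + 233.4) / (2·6) = 446.9 / 12 = 37.24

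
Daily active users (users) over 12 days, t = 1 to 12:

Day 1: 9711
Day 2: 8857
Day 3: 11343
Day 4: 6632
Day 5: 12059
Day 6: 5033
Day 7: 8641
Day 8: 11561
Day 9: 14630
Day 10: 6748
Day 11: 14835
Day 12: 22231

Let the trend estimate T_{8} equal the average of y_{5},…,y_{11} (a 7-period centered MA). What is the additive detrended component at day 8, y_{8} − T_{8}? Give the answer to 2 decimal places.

1060.00

Trend T_8 = (12059 + 5033 + 8641 + 11561 + 14630 + 6748 + 14835) / 7 = 73507/7 = 10501.0000
Detrended value: 11561 − 10501.0000 = 1060.00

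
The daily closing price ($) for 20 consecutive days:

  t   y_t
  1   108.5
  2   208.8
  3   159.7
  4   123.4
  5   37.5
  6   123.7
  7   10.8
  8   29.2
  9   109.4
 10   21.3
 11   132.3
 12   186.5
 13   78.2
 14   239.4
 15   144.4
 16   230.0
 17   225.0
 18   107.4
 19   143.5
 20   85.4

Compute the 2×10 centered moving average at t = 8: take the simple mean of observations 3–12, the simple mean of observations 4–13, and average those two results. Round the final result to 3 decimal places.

89.305

Sum over 3–12: 159.7 + 123.4 + 37.5 + 123.7 + 10.8 + 29.2 + 109.4 + 21.3 + 132.3 + 186.5 = 933.8
Sum over 4–13: 123.4 + 37.5 + 123.7 + 10.8 + 29.2 + 109.4 + 21.3 + 132.3 + 186.5 + 78.2 = 852.3
CMA at t=8 = (933.8 + 852.3) / (2·10) = 1786.1 / 20 = 89.305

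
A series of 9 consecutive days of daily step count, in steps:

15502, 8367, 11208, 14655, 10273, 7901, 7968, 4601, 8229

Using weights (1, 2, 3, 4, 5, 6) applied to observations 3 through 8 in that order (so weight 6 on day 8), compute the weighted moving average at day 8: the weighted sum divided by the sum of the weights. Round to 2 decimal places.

Weighted sum: 1·11208 + 2·14655 + 3·10273 + 4·7901 + 5·7968 + 6·4601 = 11208 + 29310 + 30819 + 31604 + 39840 + 27606 = 170387
Weight total: 1 + 2 + 3 + 4 + 5 + 6 = 21
WMA = 170387 / 21 = 8113.67

8113.67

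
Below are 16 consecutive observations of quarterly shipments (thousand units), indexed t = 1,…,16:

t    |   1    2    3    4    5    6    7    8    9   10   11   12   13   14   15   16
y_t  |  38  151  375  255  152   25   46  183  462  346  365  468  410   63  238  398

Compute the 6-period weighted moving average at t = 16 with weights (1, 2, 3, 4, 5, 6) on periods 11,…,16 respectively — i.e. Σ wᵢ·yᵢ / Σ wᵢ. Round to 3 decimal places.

302.905

Weighted sum: 1·365 + 2·468 + 3·410 + 4·63 + 5·238 + 6·398 = 365 + 936 + 1230 + 252 + 1190 + 2388 = 6361
Weight total: 1 + 2 + 3 + 4 + 5 + 6 = 21
WMA = 6361 / 21 = 302.905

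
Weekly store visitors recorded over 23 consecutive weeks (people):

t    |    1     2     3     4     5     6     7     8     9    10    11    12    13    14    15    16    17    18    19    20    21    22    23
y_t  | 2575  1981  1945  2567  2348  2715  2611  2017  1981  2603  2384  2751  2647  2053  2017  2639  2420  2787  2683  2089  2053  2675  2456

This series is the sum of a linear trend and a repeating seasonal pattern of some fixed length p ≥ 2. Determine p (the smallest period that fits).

First differences y_{t+1} − y_t: -594, -36, 622, -219, 367, -104, -594, -36, 622, -219, 367, -104, -594, -36, …
The difference pattern repeats every 6 terms and not for any smaller step, so p = 6.

6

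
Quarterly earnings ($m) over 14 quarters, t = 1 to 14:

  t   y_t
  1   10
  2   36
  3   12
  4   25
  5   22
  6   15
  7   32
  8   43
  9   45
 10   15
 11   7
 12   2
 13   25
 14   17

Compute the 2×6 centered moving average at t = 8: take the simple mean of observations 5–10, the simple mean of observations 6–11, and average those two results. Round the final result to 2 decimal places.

27.42

Sum over 5–10: 22 + 15 + 32 + 43 + 45 + 15 = 172
Sum over 6–11: 15 + 32 + 43 + 45 + 15 + 7 = 157
CMA at t=8 = (172 + 157) / (2·6) = 329 / 12 = 27.42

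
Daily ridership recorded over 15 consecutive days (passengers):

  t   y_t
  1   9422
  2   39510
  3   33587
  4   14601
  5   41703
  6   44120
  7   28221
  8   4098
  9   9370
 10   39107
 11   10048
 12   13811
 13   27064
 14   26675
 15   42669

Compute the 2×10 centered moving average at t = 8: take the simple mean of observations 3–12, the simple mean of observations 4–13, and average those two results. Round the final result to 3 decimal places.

23540.450

Sum over 3–12: 33587 + 14601 + 41703 + 44120 + 28221 + 4098 + 9370 + 39107 + 10048 + 13811 = 238666
Sum over 4–13: 14601 + 41703 + 44120 + 28221 + 4098 + 9370 + 39107 + 10048 + 13811 + 27064 = 232143
CMA at t=8 = (238666 + 232143) / (2·10) = 470809 / 20 = 23540.450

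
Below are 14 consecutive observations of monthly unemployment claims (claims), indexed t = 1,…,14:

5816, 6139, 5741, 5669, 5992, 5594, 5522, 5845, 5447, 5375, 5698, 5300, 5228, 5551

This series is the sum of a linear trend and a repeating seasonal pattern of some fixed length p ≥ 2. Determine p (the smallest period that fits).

First differences y_{t+1} − y_t: 323, -398, -72, 323, -398, -72, 323, -398, …
The difference pattern repeats every 3 terms and not for any smaller step, so p = 3.

3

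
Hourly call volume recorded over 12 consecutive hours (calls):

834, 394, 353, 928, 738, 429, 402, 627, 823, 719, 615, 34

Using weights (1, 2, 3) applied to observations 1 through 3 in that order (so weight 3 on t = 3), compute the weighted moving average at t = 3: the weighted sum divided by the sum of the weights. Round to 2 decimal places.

446.83

Weighted sum: 1·834 + 2·394 + 3·353 = 834 + 788 + 1059 = 2681
Weight total: 1 + 2 + 3 = 6
WMA = 2681 / 6 = 446.83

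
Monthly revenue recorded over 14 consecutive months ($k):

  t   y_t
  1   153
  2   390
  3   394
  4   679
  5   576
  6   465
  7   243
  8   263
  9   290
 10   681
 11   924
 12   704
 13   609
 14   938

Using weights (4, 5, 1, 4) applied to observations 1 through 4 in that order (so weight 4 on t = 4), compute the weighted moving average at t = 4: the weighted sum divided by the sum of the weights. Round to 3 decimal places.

405.143

Weighted sum: 4·153 + 5·390 + 1·394 + 4·679 = 612 + 1950 + 394 + 2716 = 5672
Weight total: 4 + 5 + 1 + 4 = 14
WMA = 5672 / 14 = 405.143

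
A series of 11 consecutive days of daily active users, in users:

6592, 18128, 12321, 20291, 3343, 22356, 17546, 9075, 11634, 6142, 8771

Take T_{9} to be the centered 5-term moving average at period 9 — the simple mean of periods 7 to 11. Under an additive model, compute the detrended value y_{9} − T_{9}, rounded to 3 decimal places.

1000.400

Trend T_9 = (17546 + 9075 + 11634 + 6142 + 8771) / 5 = 53168/5 = 10633.60000
Detrended value: 11634 − 10633.60000 = 1000.400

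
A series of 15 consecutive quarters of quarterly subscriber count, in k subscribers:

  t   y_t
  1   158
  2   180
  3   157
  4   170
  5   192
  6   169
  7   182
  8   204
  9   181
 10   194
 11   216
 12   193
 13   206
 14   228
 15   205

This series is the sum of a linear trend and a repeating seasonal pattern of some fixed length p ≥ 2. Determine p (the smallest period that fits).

3

First differences y_{t+1} − y_t: 22, -23, 13, 22, -23, 13, 22, -23, …
The difference pattern repeats every 3 terms and not for any smaller step, so p = 3.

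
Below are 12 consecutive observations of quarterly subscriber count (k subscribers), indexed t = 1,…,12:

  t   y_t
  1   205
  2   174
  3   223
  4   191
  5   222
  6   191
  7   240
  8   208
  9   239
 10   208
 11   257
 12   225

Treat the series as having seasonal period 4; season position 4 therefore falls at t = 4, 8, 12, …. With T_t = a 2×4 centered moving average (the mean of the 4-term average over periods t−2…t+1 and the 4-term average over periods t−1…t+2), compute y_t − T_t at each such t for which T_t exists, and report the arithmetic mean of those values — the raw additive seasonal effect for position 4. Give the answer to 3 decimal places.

Season position 4 occurs at t = 4, 8 (where T_t is defined).
t=4: T_4 = 204.62500; y_4 − T_4 = 191 − 204.62500 = -13.62500
t=8: T_8 = 221.62500; y_8 − T_8 = 208 − 221.62500 = -13.62500
Mean deviation: (-13.62500 + -13.62500) / 2 = -13.625

-13.625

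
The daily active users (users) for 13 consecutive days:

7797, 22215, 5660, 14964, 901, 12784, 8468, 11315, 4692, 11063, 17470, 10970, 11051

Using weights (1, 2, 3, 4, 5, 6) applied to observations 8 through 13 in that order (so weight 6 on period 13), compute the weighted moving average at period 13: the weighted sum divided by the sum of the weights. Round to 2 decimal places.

Weighted sum: 1·11315 + 2·4692 + 3·11063 + 4·17470 + 5·10970 + 6·11051 = 11315 + 9384 + 33189 + 69880 + 54850 + 66306 = 244924
Weight total: 1 + 2 + 3 + 4 + 5 + 6 = 21
WMA = 244924 / 21 = 11663.05

11663.05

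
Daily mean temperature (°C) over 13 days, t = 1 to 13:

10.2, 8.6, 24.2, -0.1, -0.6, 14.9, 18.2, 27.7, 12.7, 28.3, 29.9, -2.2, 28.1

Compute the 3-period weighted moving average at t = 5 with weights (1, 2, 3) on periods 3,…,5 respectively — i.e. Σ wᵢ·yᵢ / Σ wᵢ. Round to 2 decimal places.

Weighted sum: 1·24.2 + 2·-0.1 + 3·-0.6 = 24.2 + -0.2 + -1.8 = 22.2
Weight total: 1 + 2 + 3 = 6
WMA = 22.2 / 6 = 3.70

3.70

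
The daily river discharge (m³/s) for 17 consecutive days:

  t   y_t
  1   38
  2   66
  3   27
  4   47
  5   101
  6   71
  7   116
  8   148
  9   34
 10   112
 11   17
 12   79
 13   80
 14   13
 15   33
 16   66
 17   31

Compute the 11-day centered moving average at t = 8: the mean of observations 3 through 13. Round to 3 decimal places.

Sum of periods 3–13: 27 + 47 + 101 + 71 + 116 + 148 + 34 + 112 + 17 + 79 + 80 = 832
Divide by 11: 832 / 11 = 75.636

75.636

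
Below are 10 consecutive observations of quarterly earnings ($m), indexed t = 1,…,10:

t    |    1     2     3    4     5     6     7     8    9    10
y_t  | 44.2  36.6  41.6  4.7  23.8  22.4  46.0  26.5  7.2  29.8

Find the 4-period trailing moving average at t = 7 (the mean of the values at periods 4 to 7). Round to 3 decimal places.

Sum of periods 4–7: 4.7 + 23.8 + 22.4 + 46.0 = 96.9
Divide by 4: 96.9 / 4 = 24.225

24.225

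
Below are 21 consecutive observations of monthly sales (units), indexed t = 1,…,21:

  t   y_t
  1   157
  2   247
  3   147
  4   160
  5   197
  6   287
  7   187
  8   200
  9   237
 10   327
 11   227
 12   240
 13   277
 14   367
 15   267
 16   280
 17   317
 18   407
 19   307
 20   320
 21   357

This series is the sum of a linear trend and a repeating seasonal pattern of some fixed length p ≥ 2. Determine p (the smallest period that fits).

First differences y_{t+1} − y_t: 90, -100, 13, 37, 90, -100, 13, 37, 90, -100, …
The difference pattern repeats every 4 terms and not for any smaller step, so p = 4.

4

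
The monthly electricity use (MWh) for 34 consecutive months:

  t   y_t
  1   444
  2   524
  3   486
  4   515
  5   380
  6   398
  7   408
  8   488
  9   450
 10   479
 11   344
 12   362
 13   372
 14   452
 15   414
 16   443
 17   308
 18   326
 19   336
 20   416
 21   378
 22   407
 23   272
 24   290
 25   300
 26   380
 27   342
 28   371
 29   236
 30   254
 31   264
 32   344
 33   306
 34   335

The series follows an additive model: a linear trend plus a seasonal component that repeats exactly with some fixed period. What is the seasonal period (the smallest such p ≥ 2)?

First differences y_{t+1} − y_t: 80, -38, 29, -135, 18, 10, 80, -38, 29, -135, 18, 10, 80, -38, …
The difference pattern repeats every 6 terms and not for any smaller step, so p = 6.

6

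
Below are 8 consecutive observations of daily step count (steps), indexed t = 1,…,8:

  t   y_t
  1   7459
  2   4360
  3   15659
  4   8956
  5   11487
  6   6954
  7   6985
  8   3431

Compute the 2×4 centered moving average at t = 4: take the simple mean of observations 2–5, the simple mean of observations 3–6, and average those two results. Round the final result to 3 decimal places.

10439.750

Sum over 2–5: 4360 + 15659 + 8956 + 11487 = 40462
Sum over 3–6: 15659 + 8956 + 11487 + 6954 = 43056
CMA at t=4 = (40462 + 43056) / (2·4) = 83518 / 8 = 10439.750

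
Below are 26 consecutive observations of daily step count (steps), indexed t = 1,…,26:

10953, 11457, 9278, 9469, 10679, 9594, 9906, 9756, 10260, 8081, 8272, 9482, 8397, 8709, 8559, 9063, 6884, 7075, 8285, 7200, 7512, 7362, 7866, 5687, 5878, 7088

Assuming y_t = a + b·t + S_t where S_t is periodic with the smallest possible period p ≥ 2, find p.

7

First differences y_{t+1} − y_t: 504, -2179, 191, 1210, -1085, 312, -150, 504, -2179, 191, 1210, -1085, 312, -150, 504, -2179, …
The difference pattern repeats every 7 terms and not for any smaller step, so p = 7.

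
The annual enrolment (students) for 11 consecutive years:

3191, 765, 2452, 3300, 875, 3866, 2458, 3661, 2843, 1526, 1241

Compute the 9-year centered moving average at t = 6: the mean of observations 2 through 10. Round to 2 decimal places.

2416.22

Sum of periods 2–10: 765 + 2452 + 3300 + 875 + 3866 + 2458 + 3661 + 2843 + 1526 = 21746
Divide by 9: 21746 / 9 = 2416.22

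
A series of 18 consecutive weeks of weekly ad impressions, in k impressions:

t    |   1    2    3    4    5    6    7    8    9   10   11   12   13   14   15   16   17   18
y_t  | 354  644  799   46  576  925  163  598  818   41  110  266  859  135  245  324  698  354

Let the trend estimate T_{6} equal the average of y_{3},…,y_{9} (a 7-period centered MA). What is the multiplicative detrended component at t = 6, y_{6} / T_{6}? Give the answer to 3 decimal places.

Trend T_6 = (799 + 46 + 576 + 925 + 163 + 598 + 818) / 7 = 3925/7 = 560.71429
Ratio to trend: 925 / 560.71429 = 1.650

1.650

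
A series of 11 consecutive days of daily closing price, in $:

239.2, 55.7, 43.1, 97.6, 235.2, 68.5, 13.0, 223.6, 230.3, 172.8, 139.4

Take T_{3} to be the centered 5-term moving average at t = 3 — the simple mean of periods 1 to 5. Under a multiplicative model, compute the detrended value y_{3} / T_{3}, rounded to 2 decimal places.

0.32

Trend T_3 = (239.2 + 55.7 + 43.1 + 97.6 + 235.2) / 5 = 670.8/5 = 134.1600
Ratio to trend: 43.1 / 134.1600 = 0.32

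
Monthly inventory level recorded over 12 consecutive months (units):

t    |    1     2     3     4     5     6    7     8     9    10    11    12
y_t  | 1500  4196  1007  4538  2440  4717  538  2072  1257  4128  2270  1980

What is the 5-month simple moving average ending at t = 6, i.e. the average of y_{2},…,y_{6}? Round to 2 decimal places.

3379.60

Sum of periods 2–6: 4196 + 1007 + 4538 + 2440 + 4717 = 16898
Divide by 5: 16898 / 5 = 3379.60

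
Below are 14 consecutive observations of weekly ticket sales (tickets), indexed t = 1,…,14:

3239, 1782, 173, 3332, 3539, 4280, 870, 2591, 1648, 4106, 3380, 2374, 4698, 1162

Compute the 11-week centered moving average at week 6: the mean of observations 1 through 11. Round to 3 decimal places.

Sum of periods 1–11: 3239 + 1782 + 173 + 3332 + 3539 + 4280 + 870 + 2591 + 1648 + 4106 + 3380 = 28940
Divide by 11: 28940 / 11 = 2630.909

2630.909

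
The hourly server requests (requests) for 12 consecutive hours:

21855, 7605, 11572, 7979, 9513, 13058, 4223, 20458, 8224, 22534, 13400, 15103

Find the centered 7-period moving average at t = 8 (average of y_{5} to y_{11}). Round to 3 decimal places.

Sum of periods 5–11: 9513 + 13058 + 4223 + 20458 + 8224 + 22534 + 13400 = 91410
Divide by 7: 91410 / 7 = 13058.571

13058.571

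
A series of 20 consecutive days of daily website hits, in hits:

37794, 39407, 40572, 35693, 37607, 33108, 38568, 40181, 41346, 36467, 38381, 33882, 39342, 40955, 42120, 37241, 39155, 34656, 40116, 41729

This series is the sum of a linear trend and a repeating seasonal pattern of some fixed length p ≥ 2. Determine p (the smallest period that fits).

6

First differences y_{t+1} − y_t: 1613, 1165, -4879, 1914, -4499, 5460, 1613, 1165, -4879, 1914, -4499, 5460, 1613, 1165, …
The difference pattern repeats every 6 terms and not for any smaller step, so p = 6.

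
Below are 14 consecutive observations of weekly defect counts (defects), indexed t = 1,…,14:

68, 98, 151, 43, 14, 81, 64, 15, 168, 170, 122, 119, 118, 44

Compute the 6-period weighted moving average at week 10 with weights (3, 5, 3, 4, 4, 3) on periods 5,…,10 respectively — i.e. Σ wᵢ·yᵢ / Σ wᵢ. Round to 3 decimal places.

85.500

Weighted sum: 3·14 + 5·81 + 3·64 + 4·15 + 4·168 + 3·170 = 42 + 405 + 192 + 60 + 672 + 510 = 1881
Weight total: 3 + 5 + 3 + 4 + 4 + 3 = 22
WMA = 1881 / 22 = 85.500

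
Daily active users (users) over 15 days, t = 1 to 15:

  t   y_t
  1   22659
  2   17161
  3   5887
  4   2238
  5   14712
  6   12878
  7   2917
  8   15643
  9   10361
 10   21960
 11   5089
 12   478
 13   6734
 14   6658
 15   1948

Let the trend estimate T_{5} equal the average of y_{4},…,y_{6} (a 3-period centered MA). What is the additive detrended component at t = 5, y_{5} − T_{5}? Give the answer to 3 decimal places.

4769.333

Trend T_5 = (2238 + 14712 + 12878) / 3 = 29828/3 = 9942.66667
Detrended value: 14712 − 9942.66667 = 4769.333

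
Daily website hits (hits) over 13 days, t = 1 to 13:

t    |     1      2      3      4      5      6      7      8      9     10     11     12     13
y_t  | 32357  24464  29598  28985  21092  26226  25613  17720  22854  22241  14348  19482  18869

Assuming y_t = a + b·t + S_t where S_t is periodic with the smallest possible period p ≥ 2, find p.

First differences y_{t+1} − y_t: -7893, 5134, -613, -7893, 5134, -613, -7893, 5134, …
The difference pattern repeats every 3 terms and not for any smaller step, so p = 3.

3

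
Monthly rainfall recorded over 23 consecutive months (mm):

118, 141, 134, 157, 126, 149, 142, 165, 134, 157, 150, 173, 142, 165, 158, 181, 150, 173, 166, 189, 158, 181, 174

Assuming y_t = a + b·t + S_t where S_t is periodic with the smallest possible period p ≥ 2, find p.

4

First differences y_{t+1} − y_t: 23, -7, 23, -31, 23, -7, 23, -31, 23, -7, …
The difference pattern repeats every 4 terms and not for any smaller step, so p = 4.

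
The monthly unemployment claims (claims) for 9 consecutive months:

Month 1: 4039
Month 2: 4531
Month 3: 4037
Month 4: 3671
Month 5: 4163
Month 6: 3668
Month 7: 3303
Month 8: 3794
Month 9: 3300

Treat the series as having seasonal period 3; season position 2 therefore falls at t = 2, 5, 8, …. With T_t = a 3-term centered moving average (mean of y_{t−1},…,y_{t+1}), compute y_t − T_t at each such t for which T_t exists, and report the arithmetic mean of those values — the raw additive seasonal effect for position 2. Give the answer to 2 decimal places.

328.67

Season position 2 occurs at t = 2, 5, 8 (where T_t is defined).
t=2: T_2 = 4202.3333; y_2 − T_2 = 4531 − 4202.3333 = 328.6667
t=5: T_5 = 3834.0000; y_5 − T_5 = 4163 − 3834.0000 = 329.0000
t=8: T_8 = 3465.6667; y_8 − T_8 = 3794 − 3465.6667 = 328.3333
Mean deviation: (328.6667 + 329.0000 + 328.3333) / 3 = 328.67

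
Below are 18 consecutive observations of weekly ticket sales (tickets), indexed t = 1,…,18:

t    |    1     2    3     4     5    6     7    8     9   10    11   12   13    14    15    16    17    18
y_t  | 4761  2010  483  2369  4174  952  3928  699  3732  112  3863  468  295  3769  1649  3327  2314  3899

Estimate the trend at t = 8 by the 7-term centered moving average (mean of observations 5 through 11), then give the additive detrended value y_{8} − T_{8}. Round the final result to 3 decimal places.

-1795.286

Trend T_8 = (4174 + 952 + 3928 + 699 + 3732 + 112 + 3863) / 7 = 17460/7 = 2494.28571
Detrended value: 699 − 2494.28571 = -1795.286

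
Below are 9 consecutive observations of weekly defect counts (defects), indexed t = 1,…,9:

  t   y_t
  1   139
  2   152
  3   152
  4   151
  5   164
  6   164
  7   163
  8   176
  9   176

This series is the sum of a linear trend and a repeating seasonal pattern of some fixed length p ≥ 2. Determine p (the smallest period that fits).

3

First differences y_{t+1} − y_t: 13, 0, -1, 13, 0, -1, 13, 0, …
The difference pattern repeats every 3 terms and not for any smaller step, so p = 3.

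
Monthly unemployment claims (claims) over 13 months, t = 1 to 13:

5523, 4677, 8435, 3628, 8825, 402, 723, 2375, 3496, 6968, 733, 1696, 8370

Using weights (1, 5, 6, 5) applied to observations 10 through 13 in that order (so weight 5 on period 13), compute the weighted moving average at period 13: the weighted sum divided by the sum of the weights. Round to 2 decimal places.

Weighted sum: 1·6968 + 5·733 + 6·1696 + 5·8370 = 6968 + 3665 + 10176 + 41850 = 62659
Weight total: 1 + 5 + 6 + 5 = 17
WMA = 62659 / 17 = 3685.82

3685.82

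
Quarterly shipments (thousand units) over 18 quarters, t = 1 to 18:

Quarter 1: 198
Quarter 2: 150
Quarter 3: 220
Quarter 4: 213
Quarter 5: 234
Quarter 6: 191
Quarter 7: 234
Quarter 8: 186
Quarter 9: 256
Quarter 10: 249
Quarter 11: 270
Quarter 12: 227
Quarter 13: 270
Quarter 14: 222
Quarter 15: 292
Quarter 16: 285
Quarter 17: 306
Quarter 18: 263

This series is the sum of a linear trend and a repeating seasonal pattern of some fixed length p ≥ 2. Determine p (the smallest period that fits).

6

First differences y_{t+1} − y_t: -48, 70, -7, 21, -43, 43, -48, 70, -7, 21, -43, 43, -48, 70, …
The difference pattern repeats every 6 terms and not for any smaller step, so p = 6.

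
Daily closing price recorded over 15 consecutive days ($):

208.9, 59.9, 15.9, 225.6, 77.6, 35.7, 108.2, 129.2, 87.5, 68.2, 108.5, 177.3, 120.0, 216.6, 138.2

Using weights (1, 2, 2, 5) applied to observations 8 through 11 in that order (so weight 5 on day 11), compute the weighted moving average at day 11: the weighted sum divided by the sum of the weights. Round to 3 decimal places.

Weighted sum: 1·129.2 + 2·87.5 + 2·68.2 + 5·108.5 = 129.2 + 175.0 + 136.4 + 542.5 = 983.1
Weight total: 1 + 2 + 2 + 5 = 10
WMA = 983.1 / 10 = 98.310

98.310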